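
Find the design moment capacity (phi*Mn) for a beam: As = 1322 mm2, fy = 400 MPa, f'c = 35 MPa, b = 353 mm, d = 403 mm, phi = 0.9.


a = As * fy / (0.85 * f'c * b)
= 1322 * 400 / (0.85 * 35 * 353)
= 50.3535 mm
Mn = As * fy * (d - a/2) / 10^6
= 199.7929 kN-m
phi*Mn = 0.9 * 199.7929 = 179.81 kN-m

179.81


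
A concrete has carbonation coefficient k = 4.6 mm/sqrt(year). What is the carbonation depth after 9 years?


depth = k * sqrt(t)
= 4.6 * sqrt(9)
= 13.8 mm

13.8


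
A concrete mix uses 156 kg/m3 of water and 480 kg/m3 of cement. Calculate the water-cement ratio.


w/c = water / cement
w/c = 156 / 480 = 0.325

0.325


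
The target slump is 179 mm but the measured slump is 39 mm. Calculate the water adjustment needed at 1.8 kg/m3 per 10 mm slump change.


Difference = 179 - 39 = 140 mm
Water adjustment = 140 * 1.8 / 10 = 25.2 kg/m3

25.2


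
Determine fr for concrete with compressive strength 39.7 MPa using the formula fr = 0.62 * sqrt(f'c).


fr = 0.62 * sqrt(39.7)
= 3.906 MPa

3.906


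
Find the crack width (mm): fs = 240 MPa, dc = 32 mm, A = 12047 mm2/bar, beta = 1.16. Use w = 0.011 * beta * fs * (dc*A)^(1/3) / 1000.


w = 0.011 * beta * fs * (dc * A)^(1/3) / 1000
= 0.011 * 1.16 * 240 * (32 * 12047)^(1/3) / 1000
= 0.223 mm

0.223


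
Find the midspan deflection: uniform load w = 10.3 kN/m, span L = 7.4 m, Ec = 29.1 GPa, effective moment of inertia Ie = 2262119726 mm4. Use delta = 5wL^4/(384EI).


Convert: L = 7.4 m = 7400 mm, Ec = 29.1 GPa = 29100 MPa
delta = 5 * 10.3 * 7400^4 / (384 * 29100 * 2262119726)
= 6.11 mm

6.11


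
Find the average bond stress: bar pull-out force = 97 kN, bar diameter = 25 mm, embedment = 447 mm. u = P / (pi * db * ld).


u = P / (pi * db * ld)
= 97 * 1000 / (pi * 25 * 447)
= 2.763 MPa

2.763


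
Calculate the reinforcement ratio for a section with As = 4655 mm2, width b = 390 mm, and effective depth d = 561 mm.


rho = As / (b * d)
= 4655 / (390 * 561)
= 0.0213

0.0213


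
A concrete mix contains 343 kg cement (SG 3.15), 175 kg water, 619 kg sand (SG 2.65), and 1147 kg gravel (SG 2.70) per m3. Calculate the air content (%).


Vol cement = 343 / (3.15 * 1000) = 0.108889 m3
Vol water = 175 / 1000 = 0.175 m3
Vol sand = 619 / (2.65 * 1000) = 0.233585 m3
Vol gravel = 1147 / (2.70 * 1000) = 0.424815 m3
Total solid + water volume = 0.942289 m3
Air = (1 - 0.942289) * 100 = 5.77%

5.77


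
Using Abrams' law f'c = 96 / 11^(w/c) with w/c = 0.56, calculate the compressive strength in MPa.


f'c = 96 / 11^0.56
= 96 / 3.83
= 25.07 MPa

25.07


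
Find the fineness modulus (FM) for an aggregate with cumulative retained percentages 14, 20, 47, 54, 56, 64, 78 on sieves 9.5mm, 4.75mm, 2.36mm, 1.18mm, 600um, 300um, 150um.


FM = sum(cumulative % retained) / 100
= 333 / 100
= 3.33

3.33


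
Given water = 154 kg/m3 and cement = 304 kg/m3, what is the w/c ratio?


w/c = water / cement
w/c = 154 / 304 = 0.507

0.507


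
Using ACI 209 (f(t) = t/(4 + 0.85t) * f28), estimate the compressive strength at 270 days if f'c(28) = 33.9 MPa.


f(270) = 270 / (4 + 0.85 * 270) * 33.9
= 270 / 233.5 * 33.9
= 39.2 MPa

39.2


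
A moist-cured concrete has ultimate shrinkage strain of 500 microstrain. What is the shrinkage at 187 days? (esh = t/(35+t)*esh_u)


esh(187) = 187 / (35 + 187) * 500
= 187 / 222 * 500
= 421.2 microstrain

421.2


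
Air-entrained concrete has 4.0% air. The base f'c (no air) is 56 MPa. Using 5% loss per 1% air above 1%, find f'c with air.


Strength loss = (4.0 - 1) * 5 = 15.0%
f'c = 56 * (1 - 15.0/100)
= 47.6 MPa

47.6


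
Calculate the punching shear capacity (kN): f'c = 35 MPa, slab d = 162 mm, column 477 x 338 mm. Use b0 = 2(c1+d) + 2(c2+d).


b0 = 2*(477 + 162) + 2*(338 + 162) = 2278 mm
Vc = 0.33 * sqrt(35) * 2278 * 162 / 1000
= 720.47 kN

720.47


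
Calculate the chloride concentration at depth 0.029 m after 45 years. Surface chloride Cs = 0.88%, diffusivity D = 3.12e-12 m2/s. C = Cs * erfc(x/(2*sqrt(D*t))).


t_seconds = 45 * 365.25 * 24 * 3600 = 1420092000.0 s
arg = 0.029 / (2 * sqrt(3.12e-12 * 1420092000.0))
= 0.2178
erfc(0.2178) = 0.758
C = 0.88 * 0.758 = 0.6671%

0.6671


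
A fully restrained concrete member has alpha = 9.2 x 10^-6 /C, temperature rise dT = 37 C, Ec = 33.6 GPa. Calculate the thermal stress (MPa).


sigma = alpha * dT * Ec
= 9.2e-6 * 37 * 33.6 * 1000
= 11.437 MPa

11.437


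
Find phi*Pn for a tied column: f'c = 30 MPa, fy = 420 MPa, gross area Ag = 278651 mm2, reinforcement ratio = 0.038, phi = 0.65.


Ast = rho * Ag = 0.038 * 278651 = 10588.738 mm2
phi*Pn = 0.65 * 0.80 * (0.85 * 30 * (278651 - 10588.738) + 420 * 10588.738) / 1000
= 5867.09 kN

5867.09


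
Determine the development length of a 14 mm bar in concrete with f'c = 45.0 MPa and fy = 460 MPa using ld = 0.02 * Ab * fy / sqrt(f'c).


Ab = pi * 14^2 / 4 = 153.938 mm2
ld = 0.02 * 153.938 * 460 / sqrt(45.0)
= 211.1 mm

211.1


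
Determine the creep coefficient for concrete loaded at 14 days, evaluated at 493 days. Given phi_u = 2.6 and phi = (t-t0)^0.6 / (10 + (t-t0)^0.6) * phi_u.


dt = 493 - 14 = 479
phi = 479^0.6 / (10 + 479^0.6) * 2.6
= 2.086

2.086


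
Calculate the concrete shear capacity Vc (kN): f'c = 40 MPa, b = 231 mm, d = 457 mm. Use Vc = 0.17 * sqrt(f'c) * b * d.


Vc = 0.17 * sqrt(40) * 231 * 457 / 1000
= 113.5 kN

113.5


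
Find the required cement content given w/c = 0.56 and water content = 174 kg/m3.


Cement = water / (w/c)
= 174 / 0.56
= 310.7 kg/m3

310.7


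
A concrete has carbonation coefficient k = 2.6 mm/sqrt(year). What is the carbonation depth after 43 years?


depth = k * sqrt(t)
= 2.6 * sqrt(43)
= 17.05 mm

17.05


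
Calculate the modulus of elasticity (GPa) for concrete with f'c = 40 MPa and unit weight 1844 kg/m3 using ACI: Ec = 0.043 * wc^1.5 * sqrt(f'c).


Ec = 0.043 * 1844^1.5 * sqrt(40) / 1000
= 21.53 GPa

21.53


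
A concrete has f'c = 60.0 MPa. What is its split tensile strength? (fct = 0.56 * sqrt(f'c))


fct = 0.56 * sqrt(60.0)
= 0.56 * 7.746
= 4.338 MPa

4.338


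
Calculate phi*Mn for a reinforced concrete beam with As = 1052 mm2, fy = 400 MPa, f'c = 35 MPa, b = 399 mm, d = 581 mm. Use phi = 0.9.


a = As * fy / (0.85 * f'c * b)
= 1052 * 400 / (0.85 * 35 * 399)
= 35.45 mm
Mn = As * fy * (d - a/2) / 10^6
= 237.0261 kN-m
phi*Mn = 0.9 * 237.0261 = 213.32 kN-m

213.32


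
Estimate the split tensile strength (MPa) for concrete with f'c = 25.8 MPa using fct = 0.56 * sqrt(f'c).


fct = 0.56 * sqrt(25.8)
= 0.56 * 5.079
= 2.844 MPa

2.844


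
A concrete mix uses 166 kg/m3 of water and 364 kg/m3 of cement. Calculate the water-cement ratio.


w/c = water / cement
w/c = 166 / 364 = 0.456

0.456


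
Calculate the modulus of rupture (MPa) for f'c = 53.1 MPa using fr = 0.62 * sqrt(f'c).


fr = 0.62 * sqrt(53.1)
= 4.518 MPa

4.518


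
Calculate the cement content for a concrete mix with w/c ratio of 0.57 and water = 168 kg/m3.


Cement = water / (w/c)
= 168 / 0.57
= 294.7 kg/m3

294.7


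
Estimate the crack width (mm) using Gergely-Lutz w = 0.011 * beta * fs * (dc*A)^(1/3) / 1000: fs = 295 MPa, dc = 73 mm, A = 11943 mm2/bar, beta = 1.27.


w = 0.011 * beta * fs * (dc * A)^(1/3) / 1000
= 0.011 * 1.27 * 295 * (73 * 11943)^(1/3) / 1000
= 0.394 mm

0.394


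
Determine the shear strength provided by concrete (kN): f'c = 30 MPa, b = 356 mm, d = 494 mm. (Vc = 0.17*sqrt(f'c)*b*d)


Vc = 0.17 * sqrt(30) * 356 * 494 / 1000
= 163.75 kN

163.75


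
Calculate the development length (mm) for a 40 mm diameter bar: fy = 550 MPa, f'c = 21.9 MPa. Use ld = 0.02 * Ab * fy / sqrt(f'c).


Ab = pi * 40^2 / 4 = 1256.637 mm2
ld = 0.02 * 1256.637 * 550 / sqrt(21.9)
= 2953.8 mm

2953.8


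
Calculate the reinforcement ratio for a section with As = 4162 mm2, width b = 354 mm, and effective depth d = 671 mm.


rho = As / (b * d)
= 4162 / (354 * 671)
= 0.0175

0.0175


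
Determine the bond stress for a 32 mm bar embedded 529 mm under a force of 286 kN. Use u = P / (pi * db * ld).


u = P / (pi * db * ld)
= 286 * 1000 / (pi * 32 * 529)
= 5.378 MPa

5.378


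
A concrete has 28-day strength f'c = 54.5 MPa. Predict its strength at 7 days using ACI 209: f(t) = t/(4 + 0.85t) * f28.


f(7) = 7 / (4 + 0.85 * 7) * 54.5
= 7 / 9.95 * 54.5
= 38.34 MPa

38.34


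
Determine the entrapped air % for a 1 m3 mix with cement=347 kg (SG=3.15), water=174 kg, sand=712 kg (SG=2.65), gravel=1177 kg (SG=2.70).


Vol cement = 347 / (3.15 * 1000) = 0.110159 m3
Vol water = 174 / 1000 = 0.174 m3
Vol sand = 712 / (2.65 * 1000) = 0.268679 m3
Vol gravel = 1177 / (2.70 * 1000) = 0.435926 m3
Total solid + water volume = 0.988764 m3
Air = (1 - 0.988764) * 100 = 1.12%

1.12


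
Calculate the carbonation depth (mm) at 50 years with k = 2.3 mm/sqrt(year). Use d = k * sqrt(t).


depth = k * sqrt(t)
= 2.3 * sqrt(50)
= 16.26 mm

16.26


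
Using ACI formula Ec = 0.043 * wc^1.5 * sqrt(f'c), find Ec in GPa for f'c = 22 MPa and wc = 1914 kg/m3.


Ec = 0.043 * 1914^1.5 * sqrt(22) / 1000
= 16.89 GPa

16.89


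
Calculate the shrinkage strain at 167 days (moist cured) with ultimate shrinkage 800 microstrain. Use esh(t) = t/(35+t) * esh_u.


esh(167) = 167 / (35 + 167) * 800
= 167 / 202 * 800
= 661.4 microstrain

661.4


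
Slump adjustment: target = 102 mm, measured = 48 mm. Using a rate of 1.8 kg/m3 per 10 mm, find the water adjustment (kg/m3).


Difference = 102 - 48 = 54 mm
Water adjustment = 54 * 1.8 / 10 = 9.7 kg/m3

9.7


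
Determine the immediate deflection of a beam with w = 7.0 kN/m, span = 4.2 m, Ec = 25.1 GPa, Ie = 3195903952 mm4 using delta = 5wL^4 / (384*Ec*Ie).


Convert: L = 4.2 m = 4200 mm, Ec = 25.1 GPa = 25100 MPa
delta = 5 * 7.0 * 4200^4 / (384 * 25100 * 3195903952)
= 0.35 mm

0.35


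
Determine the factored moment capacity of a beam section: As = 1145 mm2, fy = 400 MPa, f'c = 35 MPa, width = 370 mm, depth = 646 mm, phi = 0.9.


a = As * fy / (0.85 * f'c * b)
= 1145 * 400 / (0.85 * 35 * 370)
= 41.608 mm
Mn = As * fy * (d - a/2) / 10^6
= 286.3398 kN-m
phi*Mn = 0.9 * 286.3398 = 257.71 kN-m

257.71


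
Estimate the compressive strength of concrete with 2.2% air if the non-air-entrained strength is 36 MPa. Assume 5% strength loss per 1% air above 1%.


Strength loss = (2.2 - 1) * 5 = 6.0%
f'c = 36 * (1 - 6.0/100)
= 33.84 MPa

33.84


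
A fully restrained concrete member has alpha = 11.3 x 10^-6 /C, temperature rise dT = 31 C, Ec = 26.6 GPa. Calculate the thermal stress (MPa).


sigma = alpha * dT * Ec
= 11.3e-6 * 31 * 26.6 * 1000
= 9.318 MPa

9.318


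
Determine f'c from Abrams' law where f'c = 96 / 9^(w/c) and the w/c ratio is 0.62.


f'c = 96 / 9^0.62
= 96 / 3.905
= 24.58 MPa

24.58


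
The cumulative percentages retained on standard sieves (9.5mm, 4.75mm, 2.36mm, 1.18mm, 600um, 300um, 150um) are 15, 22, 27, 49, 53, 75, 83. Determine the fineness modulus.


FM = sum(cumulative % retained) / 100
= 324 / 100
= 3.24

3.24


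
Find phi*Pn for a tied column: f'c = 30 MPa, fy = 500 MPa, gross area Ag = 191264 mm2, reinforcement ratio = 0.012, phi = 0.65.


Ast = rho * Ag = 0.012 * 191264 = 2295.168 mm2
phi*Pn = 0.65 * 0.80 * (0.85 * 30 * (191264 - 2295.168) + 500 * 2295.168) / 1000
= 3102.47 kN

3102.47


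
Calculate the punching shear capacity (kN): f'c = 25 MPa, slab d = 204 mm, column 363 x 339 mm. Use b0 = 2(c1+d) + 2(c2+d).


b0 = 2*(363 + 204) + 2*(339 + 204) = 2220 mm
Vc = 0.33 * sqrt(25) * 2220 * 204 / 1000
= 747.25 kN

747.25


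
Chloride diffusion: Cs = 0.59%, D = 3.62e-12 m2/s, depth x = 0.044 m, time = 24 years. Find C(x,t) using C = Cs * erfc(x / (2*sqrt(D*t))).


t_seconds = 24 * 365.25 * 24 * 3600 = 757382400.0 s
arg = 0.044 / (2 * sqrt(3.62e-12 * 757382400.0))
= 0.4202
erfc(0.4202) = 0.5524
C = 0.59 * 0.5524 = 0.3259%

0.3259


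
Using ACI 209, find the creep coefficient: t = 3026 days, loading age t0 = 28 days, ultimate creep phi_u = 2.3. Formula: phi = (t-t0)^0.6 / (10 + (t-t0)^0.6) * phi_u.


dt = 3026 - 28 = 2998
phi = 2998^0.6 / (10 + 2998^0.6) * 2.3
= 2.126

2.126


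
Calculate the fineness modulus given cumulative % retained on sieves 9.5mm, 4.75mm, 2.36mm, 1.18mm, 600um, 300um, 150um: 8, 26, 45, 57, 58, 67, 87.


FM = sum(cumulative % retained) / 100
= 348 / 100
= 3.48

3.48


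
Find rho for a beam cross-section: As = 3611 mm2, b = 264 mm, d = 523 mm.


rho = As / (b * d)
= 3611 / (264 * 523)
= 0.0262

0.0262


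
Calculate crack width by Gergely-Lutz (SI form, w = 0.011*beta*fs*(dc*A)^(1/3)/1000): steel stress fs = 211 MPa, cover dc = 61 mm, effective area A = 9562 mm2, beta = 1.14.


w = 0.011 * beta * fs * (dc * A)^(1/3) / 1000
= 0.011 * 1.14 * 211 * (61 * 9562)^(1/3) / 1000
= 0.221 mm

0.221


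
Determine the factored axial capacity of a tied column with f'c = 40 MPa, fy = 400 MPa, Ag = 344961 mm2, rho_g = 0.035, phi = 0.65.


Ast = rho * Ag = 0.035 * 344961 = 12073.635 mm2
phi*Pn = 0.65 * 0.80 * (0.85 * 40 * (344961 - 12073.635) + 400 * 12073.635) / 1000
= 8396.76 kN

8396.76


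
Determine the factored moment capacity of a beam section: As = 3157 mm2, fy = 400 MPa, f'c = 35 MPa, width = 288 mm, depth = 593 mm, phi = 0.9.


a = As * fy / (0.85 * f'c * b)
= 3157 * 400 / (0.85 * 35 * 288)
= 147.3856 mm
Mn = As * fy * (d - a/2) / 10^6
= 655.7811 kN-m
phi*Mn = 0.9 * 655.7811 = 590.2 kN-m

590.2


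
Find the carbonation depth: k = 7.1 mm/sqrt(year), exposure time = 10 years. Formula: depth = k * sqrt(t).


depth = k * sqrt(t)
= 7.1 * sqrt(10)
= 22.45 mm

22.45


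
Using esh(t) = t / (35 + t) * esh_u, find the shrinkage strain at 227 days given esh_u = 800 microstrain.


esh(227) = 227 / (35 + 227) * 800
= 227 / 262 * 800
= 693.1 microstrain

693.1


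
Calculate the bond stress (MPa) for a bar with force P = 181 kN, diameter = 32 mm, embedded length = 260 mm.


u = P / (pi * db * ld)
= 181 * 1000 / (pi * 32 * 260)
= 6.925 MPa

6.925


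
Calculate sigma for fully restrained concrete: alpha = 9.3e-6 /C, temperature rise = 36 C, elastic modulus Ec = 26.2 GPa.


sigma = alpha * dT * Ec
= 9.3e-6 * 36 * 26.2 * 1000
= 8.772 MPa

8.772


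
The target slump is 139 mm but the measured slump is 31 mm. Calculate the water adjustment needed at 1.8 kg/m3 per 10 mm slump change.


Difference = 139 - 31 = 108 mm
Water adjustment = 108 * 1.8 / 10 = 19.4 kg/m3

19.4


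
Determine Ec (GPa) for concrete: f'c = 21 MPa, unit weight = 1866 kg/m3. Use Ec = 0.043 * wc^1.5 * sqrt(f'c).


Ec = 0.043 * 1866^1.5 * sqrt(21) / 1000
= 15.88 GPa

15.88


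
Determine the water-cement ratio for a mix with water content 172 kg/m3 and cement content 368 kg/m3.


w/c = water / cement
w/c = 172 / 368 = 0.467

0.467


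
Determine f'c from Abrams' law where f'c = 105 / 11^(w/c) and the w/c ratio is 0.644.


f'c = 105 / 11^0.644
= 105 / 4.684
= 22.41 MPa

22.41


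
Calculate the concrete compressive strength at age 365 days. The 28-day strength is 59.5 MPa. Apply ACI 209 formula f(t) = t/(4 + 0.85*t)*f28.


f(365) = 365 / (4 + 0.85 * 365) * 59.5
= 365 / 314.25 * 59.5
= 69.11 MPa

69.11


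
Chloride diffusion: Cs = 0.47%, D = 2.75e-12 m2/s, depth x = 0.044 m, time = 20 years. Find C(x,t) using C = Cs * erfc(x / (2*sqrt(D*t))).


t_seconds = 20 * 365.25 * 24 * 3600 = 631152000.0 s
arg = 0.044 / (2 * sqrt(2.75e-12 * 631152000.0))
= 0.5281
erfc(0.5281) = 0.4552
C = 0.47 * 0.4552 = 0.2139%

0.2139


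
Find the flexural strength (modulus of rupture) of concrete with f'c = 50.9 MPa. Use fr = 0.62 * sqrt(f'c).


fr = 0.62 * sqrt(50.9)
= 4.423 MPa

4.423


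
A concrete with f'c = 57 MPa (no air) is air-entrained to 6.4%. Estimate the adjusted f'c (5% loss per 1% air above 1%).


Strength loss = (6.4 - 1) * 5 = 27.0%
f'c = 57 * (1 - 27.0/100)
= 41.61 MPa

41.61


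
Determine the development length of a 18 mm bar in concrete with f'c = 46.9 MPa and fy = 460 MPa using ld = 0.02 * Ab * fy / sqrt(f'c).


Ab = pi * 18^2 / 4 = 254.469 mm2
ld = 0.02 * 254.469 * 460 / sqrt(46.9)
= 341.9 mm

341.9


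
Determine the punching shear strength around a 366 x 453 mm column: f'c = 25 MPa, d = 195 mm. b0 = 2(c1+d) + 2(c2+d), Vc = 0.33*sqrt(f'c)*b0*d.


b0 = 2*(366 + 195) + 2*(453 + 195) = 2418 mm
Vc = 0.33 * sqrt(25) * 2418 * 195 / 1000
= 777.99 kN

777.99


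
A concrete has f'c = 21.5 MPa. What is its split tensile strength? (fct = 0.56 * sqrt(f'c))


fct = 0.56 * sqrt(21.5)
= 0.56 * 4.637
= 2.597 MPa

2.597


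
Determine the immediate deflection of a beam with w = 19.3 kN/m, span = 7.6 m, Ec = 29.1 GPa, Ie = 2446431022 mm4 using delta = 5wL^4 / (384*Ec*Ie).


Convert: L = 7.6 m = 7600 mm, Ec = 29.1 GPa = 29100 MPa
delta = 5 * 19.3 * 7600^4 / (384 * 29100 * 2446431022)
= 11.78 mm

11.78


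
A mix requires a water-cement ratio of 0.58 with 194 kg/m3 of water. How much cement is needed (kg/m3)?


Cement = water / (w/c)
= 194 / 0.58
= 334.5 kg/m3

334.5


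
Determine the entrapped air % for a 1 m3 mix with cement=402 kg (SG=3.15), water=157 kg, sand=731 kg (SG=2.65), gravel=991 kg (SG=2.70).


Vol cement = 402 / (3.15 * 1000) = 0.127619 m3
Vol water = 157 / 1000 = 0.157 m3
Vol sand = 731 / (2.65 * 1000) = 0.275849 m3
Vol gravel = 991 / (2.70 * 1000) = 0.367037 m3
Total solid + water volume = 0.927505 m3
Air = (1 - 0.927505) * 100 = 7.25%

7.25


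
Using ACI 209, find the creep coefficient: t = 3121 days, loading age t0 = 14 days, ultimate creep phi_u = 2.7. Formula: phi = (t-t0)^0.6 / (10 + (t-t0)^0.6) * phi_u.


dt = 3121 - 14 = 3107
phi = 3107^0.6 / (10 + 3107^0.6) * 2.7
= 2.499

2.499


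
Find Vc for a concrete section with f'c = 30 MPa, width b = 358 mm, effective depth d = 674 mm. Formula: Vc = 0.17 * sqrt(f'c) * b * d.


Vc = 0.17 * sqrt(30) * 358 * 674 / 1000
= 224.67 kN

224.67


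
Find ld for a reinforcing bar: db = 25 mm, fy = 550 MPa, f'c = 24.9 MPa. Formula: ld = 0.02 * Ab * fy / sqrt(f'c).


Ab = pi * 25^2 / 4 = 490.874 mm2
ld = 0.02 * 490.874 * 550 / sqrt(24.9)
= 1082.1 mm

1082.1


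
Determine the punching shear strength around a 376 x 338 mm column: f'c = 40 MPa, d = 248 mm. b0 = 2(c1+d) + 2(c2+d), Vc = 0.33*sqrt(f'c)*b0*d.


b0 = 2*(376 + 248) + 2*(338 + 248) = 2420 mm
Vc = 0.33 * sqrt(40) * 2420 * 248 / 1000
= 1252.6 kN

1252.6


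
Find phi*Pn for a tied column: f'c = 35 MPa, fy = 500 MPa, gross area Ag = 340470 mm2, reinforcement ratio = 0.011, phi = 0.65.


Ast = rho * Ag = 0.011 * 340470 = 3745.17 mm2
phi*Pn = 0.65 * 0.80 * (0.85 * 35 * (340470 - 3745.17) + 500 * 3745.17) / 1000
= 6182.88 kN

6182.88


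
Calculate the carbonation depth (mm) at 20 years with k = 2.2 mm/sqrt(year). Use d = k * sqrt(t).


depth = k * sqrt(t)
= 2.2 * sqrt(20)
= 9.84 mm

9.84


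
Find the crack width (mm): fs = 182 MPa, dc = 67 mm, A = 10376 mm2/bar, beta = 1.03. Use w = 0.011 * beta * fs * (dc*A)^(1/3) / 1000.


w = 0.011 * beta * fs * (dc * A)^(1/3) / 1000
= 0.011 * 1.03 * 182 * (67 * 10376)^(1/3) / 1000
= 0.183 mm

0.183


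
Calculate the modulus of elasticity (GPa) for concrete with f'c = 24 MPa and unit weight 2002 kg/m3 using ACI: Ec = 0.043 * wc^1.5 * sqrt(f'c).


Ec = 0.043 * 2002^1.5 * sqrt(24) / 1000
= 18.87 GPa

18.87


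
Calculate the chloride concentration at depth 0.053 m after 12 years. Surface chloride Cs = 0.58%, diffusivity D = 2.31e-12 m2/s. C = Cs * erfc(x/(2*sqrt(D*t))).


t_seconds = 12 * 365.25 * 24 * 3600 = 378691200.0 s
arg = 0.053 / (2 * sqrt(2.31e-12 * 378691200.0))
= 0.896
erfc(0.896) = 0.2051
C = 0.58 * 0.2051 = 0.119%

0.119


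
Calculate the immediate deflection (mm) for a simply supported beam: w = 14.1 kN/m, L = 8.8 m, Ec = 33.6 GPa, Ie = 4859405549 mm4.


Convert: L = 8.8 m = 8800 mm, Ec = 33.6 GPa = 33600 MPa
delta = 5 * 14.1 * 8800^4 / (384 * 33600 * 4859405549)
= 6.74 mm

6.74


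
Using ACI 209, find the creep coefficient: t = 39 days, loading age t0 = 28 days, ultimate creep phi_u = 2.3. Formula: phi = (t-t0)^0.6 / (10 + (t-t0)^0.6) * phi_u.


dt = 39 - 28 = 11
phi = 11^0.6 / (10 + 11^0.6) * 2.3
= 0.682

0.682


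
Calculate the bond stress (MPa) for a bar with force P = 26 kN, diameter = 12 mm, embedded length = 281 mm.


u = P / (pi * db * ld)
= 26 * 1000 / (pi * 12 * 281)
= 2.454 MPa

2.454


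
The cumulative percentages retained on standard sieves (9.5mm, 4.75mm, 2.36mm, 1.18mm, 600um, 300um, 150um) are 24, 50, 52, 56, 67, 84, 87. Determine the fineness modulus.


FM = sum(cumulative % retained) / 100
= 420 / 100
= 4.2

4.2


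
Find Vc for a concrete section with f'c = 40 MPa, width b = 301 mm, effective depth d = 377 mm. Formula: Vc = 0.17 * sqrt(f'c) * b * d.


Vc = 0.17 * sqrt(40) * 301 * 377 / 1000
= 122.01 kN

122.01


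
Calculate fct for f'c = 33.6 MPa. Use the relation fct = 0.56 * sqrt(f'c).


fct = 0.56 * sqrt(33.6)
= 0.56 * 5.797
= 3.246 MPa

3.246


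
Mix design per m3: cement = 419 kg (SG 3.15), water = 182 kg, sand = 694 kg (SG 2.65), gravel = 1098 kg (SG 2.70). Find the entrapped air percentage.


Vol cement = 419 / (3.15 * 1000) = 0.133016 m3
Vol water = 182 / 1000 = 0.182 m3
Vol sand = 694 / (2.65 * 1000) = 0.261887 m3
Vol gravel = 1098 / (2.70 * 1000) = 0.406667 m3
Total solid + water volume = 0.983569 m3
Air = (1 - 0.983569) * 100 = 1.64%

1.64


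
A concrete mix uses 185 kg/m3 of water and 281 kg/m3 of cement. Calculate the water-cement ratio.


w/c = water / cement
w/c = 185 / 281 = 0.658

0.658


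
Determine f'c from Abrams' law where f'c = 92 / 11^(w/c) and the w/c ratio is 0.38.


f'c = 92 / 11^0.38
= 92 / 2.487
= 36.99 MPa

36.99


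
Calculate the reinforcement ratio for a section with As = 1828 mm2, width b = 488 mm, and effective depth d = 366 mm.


rho = As / (b * d)
= 1828 / (488 * 366)
= 0.0102

0.0102


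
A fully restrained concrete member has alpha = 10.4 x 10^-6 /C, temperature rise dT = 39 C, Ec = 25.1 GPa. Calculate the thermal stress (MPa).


sigma = alpha * dT * Ec
= 10.4e-6 * 39 * 25.1 * 1000
= 10.181 MPa

10.181


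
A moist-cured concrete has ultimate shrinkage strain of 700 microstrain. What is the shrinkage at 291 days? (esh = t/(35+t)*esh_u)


esh(291) = 291 / (35 + 291) * 700
= 291 / 326 * 700
= 624.8 microstrain

624.8


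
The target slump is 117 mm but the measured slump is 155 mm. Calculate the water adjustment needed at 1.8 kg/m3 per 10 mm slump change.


Difference = 117 - 155 = -38 mm
Water adjustment = -38 * 1.8 / 10 = -6.8 kg/m3

-6.8


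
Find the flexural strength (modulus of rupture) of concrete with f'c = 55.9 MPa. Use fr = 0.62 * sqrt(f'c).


fr = 0.62 * sqrt(55.9)
= 4.636 MPa

4.636


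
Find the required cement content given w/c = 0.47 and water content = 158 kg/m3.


Cement = water / (w/c)
= 158 / 0.47
= 336.2 kg/m3

336.2


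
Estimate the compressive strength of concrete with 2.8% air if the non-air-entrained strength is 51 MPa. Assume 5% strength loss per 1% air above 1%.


Strength loss = (2.8 - 1) * 5 = 9.0%
f'c = 51 * (1 - 9.0/100)
= 46.41 MPa

46.41


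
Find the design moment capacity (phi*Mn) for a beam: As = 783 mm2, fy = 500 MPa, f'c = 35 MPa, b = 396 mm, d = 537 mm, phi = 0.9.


a = As * fy / (0.85 * f'c * b)
= 783 * 500 / (0.85 * 35 * 396)
= 33.2315 mm
Mn = As * fy * (d - a/2) / 10^6
= 203.7304 kN-m
phi*Mn = 0.9 * 203.7304 = 183.36 kN-m

183.36


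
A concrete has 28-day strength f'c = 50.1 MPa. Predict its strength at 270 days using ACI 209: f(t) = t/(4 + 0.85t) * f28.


f(270) = 270 / (4 + 0.85 * 270) * 50.1
= 270 / 233.5 * 50.1
= 57.93 MPa

57.93


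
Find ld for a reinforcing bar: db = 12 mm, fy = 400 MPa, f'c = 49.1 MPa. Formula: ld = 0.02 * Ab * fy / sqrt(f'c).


Ab = pi * 12^2 / 4 = 113.097 mm2
ld = 0.02 * 113.097 * 400 / sqrt(49.1)
= 129.1 mm

129.1


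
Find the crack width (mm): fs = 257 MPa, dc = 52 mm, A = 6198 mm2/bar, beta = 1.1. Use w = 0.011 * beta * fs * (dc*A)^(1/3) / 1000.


w = 0.011 * beta * fs * (dc * A)^(1/3) / 1000
= 0.011 * 1.1 * 257 * (52 * 6198)^(1/3) / 1000
= 0.213 mm

0.213


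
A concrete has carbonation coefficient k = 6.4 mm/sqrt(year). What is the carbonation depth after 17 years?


depth = k * sqrt(t)
= 6.4 * sqrt(17)
= 26.39 mm

26.39


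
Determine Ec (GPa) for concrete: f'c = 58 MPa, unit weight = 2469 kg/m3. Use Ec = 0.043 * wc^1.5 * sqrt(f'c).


Ec = 0.043 * 2469^1.5 * sqrt(58) / 1000
= 40.18 GPa

40.18


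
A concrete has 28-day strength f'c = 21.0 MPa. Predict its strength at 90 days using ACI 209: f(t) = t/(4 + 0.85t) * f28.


f(90) = 90 / (4 + 0.85 * 90) * 21.0
= 90 / 80.5 * 21.0
= 23.48 MPa

23.48


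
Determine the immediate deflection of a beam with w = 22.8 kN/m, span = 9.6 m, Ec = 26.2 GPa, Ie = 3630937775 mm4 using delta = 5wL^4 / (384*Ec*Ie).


Convert: L = 9.6 m = 9600 mm, Ec = 26.2 GPa = 26200 MPa
delta = 5 * 22.8 * 9600^4 / (384 * 26200 * 3630937775)
= 26.51 mm

26.51


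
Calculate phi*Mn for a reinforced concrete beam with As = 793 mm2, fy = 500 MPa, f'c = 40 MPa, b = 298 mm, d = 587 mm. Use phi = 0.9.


a = As * fy / (0.85 * f'c * b)
= 793 * 500 / (0.85 * 40 * 298)
= 39.1334 mm
Mn = As * fy * (d - a/2) / 10^6
= 224.9873 kN-m
phi*Mn = 0.9 * 224.9873 = 202.49 kN-m

202.49


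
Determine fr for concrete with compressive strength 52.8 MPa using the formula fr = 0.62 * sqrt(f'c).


fr = 0.62 * sqrt(52.8)
= 4.505 MPa

4.505


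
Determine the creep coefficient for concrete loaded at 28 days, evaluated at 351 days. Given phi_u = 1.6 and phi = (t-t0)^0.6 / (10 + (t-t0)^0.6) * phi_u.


dt = 351 - 28 = 323
phi = 323^0.6 / (10 + 323^0.6) * 1.6
= 1.219

1.219


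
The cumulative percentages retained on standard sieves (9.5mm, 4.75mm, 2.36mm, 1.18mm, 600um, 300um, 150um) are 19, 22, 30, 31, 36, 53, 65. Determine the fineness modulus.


FM = sum(cumulative % retained) / 100
= 256 / 100
= 2.56

2.56


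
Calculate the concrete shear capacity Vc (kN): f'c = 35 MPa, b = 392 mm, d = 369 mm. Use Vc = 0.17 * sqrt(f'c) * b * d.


Vc = 0.17 * sqrt(35) * 392 * 369 / 1000
= 145.48 kN

145.48


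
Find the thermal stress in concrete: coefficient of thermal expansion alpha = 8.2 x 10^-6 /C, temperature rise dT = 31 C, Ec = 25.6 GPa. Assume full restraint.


sigma = alpha * dT * Ec
= 8.2e-6 * 31 * 25.6 * 1000
= 6.508 MPa

6.508


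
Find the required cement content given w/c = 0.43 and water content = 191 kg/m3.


Cement = water / (w/c)
= 191 / 0.43
= 444.2 kg/m3

444.2


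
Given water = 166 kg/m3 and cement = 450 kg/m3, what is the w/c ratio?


w/c = water / cement
w/c = 166 / 450 = 0.369

0.369


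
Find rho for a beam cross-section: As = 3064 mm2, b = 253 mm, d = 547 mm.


rho = As / (b * d)
= 3064 / (253 * 547)
= 0.0221

0.0221


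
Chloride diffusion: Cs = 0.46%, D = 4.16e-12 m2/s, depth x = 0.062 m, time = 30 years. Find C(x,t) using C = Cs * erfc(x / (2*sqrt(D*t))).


t_seconds = 30 * 365.25 * 24 * 3600 = 946728000.0 s
arg = 0.062 / (2 * sqrt(4.16e-12 * 946728000.0))
= 0.494
erfc(0.494) = 0.4848
C = 0.46 * 0.4848 = 0.223%

0.223


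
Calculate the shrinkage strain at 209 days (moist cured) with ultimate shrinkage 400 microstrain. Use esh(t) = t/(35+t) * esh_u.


esh(209) = 209 / (35 + 209) * 400
= 209 / 244 * 400
= 342.6 microstrain

342.6


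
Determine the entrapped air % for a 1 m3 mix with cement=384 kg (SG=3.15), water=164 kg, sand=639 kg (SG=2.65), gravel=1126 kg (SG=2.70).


Vol cement = 384 / (3.15 * 1000) = 0.121905 m3
Vol water = 164 / 1000 = 0.164 m3
Vol sand = 639 / (2.65 * 1000) = 0.241132 m3
Vol gravel = 1126 / (2.70 * 1000) = 0.417037 m3
Total solid + water volume = 0.944074 m3
Air = (1 - 0.944074) * 100 = 5.59%

5.59


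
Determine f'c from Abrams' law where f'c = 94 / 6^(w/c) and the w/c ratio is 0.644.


f'c = 94 / 6^0.644
= 94 / 3.171
= 29.65 MPa

29.65


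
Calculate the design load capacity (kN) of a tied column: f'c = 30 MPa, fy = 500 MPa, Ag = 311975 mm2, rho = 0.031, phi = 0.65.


Ast = rho * Ag = 0.031 * 311975 = 9671.225 mm2
phi*Pn = 0.65 * 0.80 * (0.85 * 30 * (311975 - 9671.225) + 500 * 9671.225) / 1000
= 6523.07 kN

6523.07


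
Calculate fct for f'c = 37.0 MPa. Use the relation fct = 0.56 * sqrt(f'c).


fct = 0.56 * sqrt(37.0)
= 0.56 * 6.083
= 3.406 MPa

3.406


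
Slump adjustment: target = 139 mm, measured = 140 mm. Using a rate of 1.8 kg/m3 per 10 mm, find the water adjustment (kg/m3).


Difference = 139 - 140 = -1 mm
Water adjustment = -1 * 1.8 / 10 = -0.2 kg/m3

-0.2


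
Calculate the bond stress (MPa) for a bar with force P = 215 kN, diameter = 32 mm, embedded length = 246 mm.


u = P / (pi * db * ld)
= 215 * 1000 / (pi * 32 * 246)
= 8.694 MPa

8.694


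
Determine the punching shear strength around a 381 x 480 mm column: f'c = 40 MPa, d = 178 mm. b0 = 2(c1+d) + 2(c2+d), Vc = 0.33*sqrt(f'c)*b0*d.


b0 = 2*(381 + 178) + 2*(480 + 178) = 2434 mm
Vc = 0.33 * sqrt(40) * 2434 * 178 / 1000
= 904.24 kN

904.24


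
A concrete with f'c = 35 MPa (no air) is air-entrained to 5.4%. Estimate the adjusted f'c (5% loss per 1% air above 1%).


Strength loss = (5.4 - 1) * 5 = 22.0%
f'c = 35 * (1 - 22.0/100)
= 27.3 MPa

27.3


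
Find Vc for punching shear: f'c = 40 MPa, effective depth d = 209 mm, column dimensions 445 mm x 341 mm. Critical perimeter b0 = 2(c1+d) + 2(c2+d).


b0 = 2*(445 + 209) + 2*(341 + 209) = 2408 mm
Vc = 0.33 * sqrt(40) * 2408 * 209 / 1000
= 1050.38 kN

1050.38


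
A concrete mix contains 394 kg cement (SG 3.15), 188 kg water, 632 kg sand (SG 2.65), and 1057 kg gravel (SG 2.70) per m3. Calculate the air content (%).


Vol cement = 394 / (3.15 * 1000) = 0.125079 m3
Vol water = 188 / 1000 = 0.188 m3
Vol sand = 632 / (2.65 * 1000) = 0.238491 m3
Vol gravel = 1057 / (2.70 * 1000) = 0.391481 m3
Total solid + water volume = 0.943051 m3
Air = (1 - 0.943051) * 100 = 5.69%

5.69


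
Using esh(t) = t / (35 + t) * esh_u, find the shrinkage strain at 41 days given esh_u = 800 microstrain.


esh(41) = 41 / (35 + 41) * 800
= 41 / 76 * 800
= 431.6 microstrain

431.6


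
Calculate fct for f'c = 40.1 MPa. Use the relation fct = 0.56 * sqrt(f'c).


fct = 0.56 * sqrt(40.1)
= 0.56 * 6.332
= 3.546 MPa

3.546


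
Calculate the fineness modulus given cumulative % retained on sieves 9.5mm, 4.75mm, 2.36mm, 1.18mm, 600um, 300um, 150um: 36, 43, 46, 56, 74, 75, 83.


FM = sum(cumulative % retained) / 100
= 413 / 100
= 4.13

4.13


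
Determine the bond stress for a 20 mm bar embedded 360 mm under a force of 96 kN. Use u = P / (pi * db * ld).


u = P / (pi * db * ld)
= 96 * 1000 / (pi * 20 * 360)
= 4.244 MPa

4.244


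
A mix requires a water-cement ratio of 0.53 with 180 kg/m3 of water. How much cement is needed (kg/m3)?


Cement = water / (w/c)
= 180 / 0.53
= 339.6 kg/m3

339.6


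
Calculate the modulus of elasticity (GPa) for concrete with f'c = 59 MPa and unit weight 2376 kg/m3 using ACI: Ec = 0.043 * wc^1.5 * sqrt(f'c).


Ec = 0.043 * 2376^1.5 * sqrt(59) / 1000
= 38.25 GPa

38.25


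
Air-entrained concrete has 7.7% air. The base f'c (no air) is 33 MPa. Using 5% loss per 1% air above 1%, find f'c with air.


Strength loss = (7.7 - 1) * 5 = 33.5%
f'c = 33 * (1 - 33.5/100)
= 21.95 MPa

21.95


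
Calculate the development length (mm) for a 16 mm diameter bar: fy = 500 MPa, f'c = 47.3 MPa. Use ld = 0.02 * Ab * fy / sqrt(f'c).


Ab = pi * 16^2 / 4 = 201.062 mm2
ld = 0.02 * 201.062 * 500 / sqrt(47.3)
= 292.3 mm

292.3


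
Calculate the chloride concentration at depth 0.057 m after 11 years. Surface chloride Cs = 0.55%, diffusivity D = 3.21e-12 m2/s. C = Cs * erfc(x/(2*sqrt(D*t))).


t_seconds = 11 * 365.25 * 24 * 3600 = 347133600.0 s
arg = 0.057 / (2 * sqrt(3.21e-12 * 347133600.0))
= 0.8538
erfc(0.8538) = 0.2273
C = 0.55 * 0.2273 = 0.125%

0.125


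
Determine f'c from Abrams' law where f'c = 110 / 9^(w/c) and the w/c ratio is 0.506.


f'c = 110 / 9^0.506
= 110 / 3.04
= 36.19 MPa

36.19


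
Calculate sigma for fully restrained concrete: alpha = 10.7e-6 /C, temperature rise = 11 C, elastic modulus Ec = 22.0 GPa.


sigma = alpha * dT * Ec
= 10.7e-6 * 11 * 22.0 * 1000
= 2.589 MPa

2.589


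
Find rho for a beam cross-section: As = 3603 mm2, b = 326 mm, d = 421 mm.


rho = As / (b * d)
= 3603 / (326 * 421)
= 0.0263

0.0263


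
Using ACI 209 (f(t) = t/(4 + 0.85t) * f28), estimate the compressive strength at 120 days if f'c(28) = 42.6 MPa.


f(120) = 120 / (4 + 0.85 * 120) * 42.6
= 120 / 106.0 * 42.6
= 48.23 MPa

48.23


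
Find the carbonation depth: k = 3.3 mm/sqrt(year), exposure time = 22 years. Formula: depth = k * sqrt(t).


depth = k * sqrt(t)
= 3.3 * sqrt(22)
= 15.48 mm

15.48


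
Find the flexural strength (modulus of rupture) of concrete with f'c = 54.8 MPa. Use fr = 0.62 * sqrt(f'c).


fr = 0.62 * sqrt(54.8)
= 4.59 MPa

4.59


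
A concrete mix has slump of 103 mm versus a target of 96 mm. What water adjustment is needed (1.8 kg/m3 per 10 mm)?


Difference = 96 - 103 = -7 mm
Water adjustment = -7 * 1.8 / 10 = -1.3 kg/m3

-1.3


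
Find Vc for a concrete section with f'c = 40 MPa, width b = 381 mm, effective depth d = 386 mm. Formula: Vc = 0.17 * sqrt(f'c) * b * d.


Vc = 0.17 * sqrt(40) * 381 * 386 / 1000
= 158.12 kN

158.12


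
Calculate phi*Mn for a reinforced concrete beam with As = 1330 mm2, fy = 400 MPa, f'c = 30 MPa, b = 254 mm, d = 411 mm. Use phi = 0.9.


a = As * fy / (0.85 * f'c * b)
= 1330 * 400 / (0.85 * 30 * 254)
= 82.1368 mm
Mn = As * fy * (d - a/2) / 10^6
= 196.8036 kN-m
phi*Mn = 0.9 * 196.8036 = 177.12 kN-m

177.12


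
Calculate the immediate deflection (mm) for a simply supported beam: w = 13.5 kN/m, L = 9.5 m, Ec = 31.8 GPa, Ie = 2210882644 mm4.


Convert: L = 9.5 m = 9500 mm, Ec = 31.8 GPa = 31800 MPa
delta = 5 * 13.5 * 9500^4 / (384 * 31800 * 2210882644)
= 20.36 mm

20.36


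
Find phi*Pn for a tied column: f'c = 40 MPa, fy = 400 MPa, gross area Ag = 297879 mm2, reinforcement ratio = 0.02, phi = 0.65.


Ast = rho * Ag = 0.02 * 297879 = 5957.58 mm2
phi*Pn = 0.65 * 0.80 * (0.85 * 40 * (297879 - 5957.58) + 400 * 5957.58) / 1000
= 6400.35 kN

6400.35


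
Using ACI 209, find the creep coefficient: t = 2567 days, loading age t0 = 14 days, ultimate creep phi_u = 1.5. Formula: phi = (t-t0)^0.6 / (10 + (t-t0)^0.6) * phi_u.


dt = 2567 - 14 = 2553
phi = 2553^0.6 / (10 + 2553^0.6) * 1.5
= 1.376

1.376


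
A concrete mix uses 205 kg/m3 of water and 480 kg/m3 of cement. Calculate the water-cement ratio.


w/c = water / cement
w/c = 205 / 480 = 0.427

0.427


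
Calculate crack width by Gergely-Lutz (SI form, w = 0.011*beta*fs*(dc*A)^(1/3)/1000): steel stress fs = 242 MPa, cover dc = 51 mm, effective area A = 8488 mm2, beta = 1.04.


w = 0.011 * beta * fs * (dc * A)^(1/3) / 1000
= 0.011 * 1.04 * 242 * (51 * 8488)^(1/3) / 1000
= 0.209 mm

0.209


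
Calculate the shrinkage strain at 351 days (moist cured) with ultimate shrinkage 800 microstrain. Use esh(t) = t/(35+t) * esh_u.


esh(351) = 351 / (35 + 351) * 800
= 351 / 386 * 800
= 727.5 microstrain

727.5


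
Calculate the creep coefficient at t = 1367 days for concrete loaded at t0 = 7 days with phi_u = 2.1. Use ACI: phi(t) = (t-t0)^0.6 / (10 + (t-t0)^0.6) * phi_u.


dt = 1367 - 7 = 1360
phi = 1360^0.6 / (10 + 1360^0.6) * 2.1
= 1.855

1.855


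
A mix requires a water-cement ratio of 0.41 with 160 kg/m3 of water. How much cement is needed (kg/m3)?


Cement = water / (w/c)
= 160 / 0.41
= 390.2 kg/m3

390.2


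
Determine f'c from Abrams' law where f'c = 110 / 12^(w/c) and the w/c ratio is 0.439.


f'c = 110 / 12^0.439
= 110 / 2.977
= 36.95 MPa

36.95


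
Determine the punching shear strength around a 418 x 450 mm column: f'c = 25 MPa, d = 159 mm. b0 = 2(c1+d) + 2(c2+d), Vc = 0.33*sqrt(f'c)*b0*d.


b0 = 2*(418 + 159) + 2*(450 + 159) = 2372 mm
Vc = 0.33 * sqrt(25) * 2372 * 159 / 1000
= 622.29 kN

622.29


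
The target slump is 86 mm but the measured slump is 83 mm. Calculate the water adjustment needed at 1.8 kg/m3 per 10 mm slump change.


Difference = 86 - 83 = 3 mm
Water adjustment = 3 * 1.8 / 10 = 0.5 kg/m3

0.5


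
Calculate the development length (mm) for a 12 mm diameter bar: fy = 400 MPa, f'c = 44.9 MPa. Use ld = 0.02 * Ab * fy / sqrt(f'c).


Ab = pi * 12^2 / 4 = 113.097 mm2
ld = 0.02 * 113.097 * 400 / sqrt(44.9)
= 135.0 mm

135.0


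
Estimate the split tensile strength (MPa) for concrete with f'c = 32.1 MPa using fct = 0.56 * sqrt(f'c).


fct = 0.56 * sqrt(32.1)
= 0.56 * 5.666
= 3.173 MPa

3.173


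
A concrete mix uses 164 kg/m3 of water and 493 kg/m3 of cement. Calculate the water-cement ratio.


w/c = water / cement
w/c = 164 / 493 = 0.333

0.333


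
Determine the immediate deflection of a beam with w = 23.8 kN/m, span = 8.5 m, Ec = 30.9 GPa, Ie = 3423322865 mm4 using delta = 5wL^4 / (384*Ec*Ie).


Convert: L = 8.5 m = 8500 mm, Ec = 30.9 GPa = 30900 MPa
delta = 5 * 23.8 * 8500^4 / (384 * 30900 * 3423322865)
= 15.29 mm

15.29


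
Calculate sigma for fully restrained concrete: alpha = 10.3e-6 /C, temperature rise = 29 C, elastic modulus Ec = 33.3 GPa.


sigma = alpha * dT * Ec
= 10.3e-6 * 29 * 33.3 * 1000
= 9.947 MPa

9.947


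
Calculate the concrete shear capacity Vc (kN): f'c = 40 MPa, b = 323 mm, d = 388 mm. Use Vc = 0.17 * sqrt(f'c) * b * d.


Vc = 0.17 * sqrt(40) * 323 * 388 / 1000
= 134.75 kN

134.75


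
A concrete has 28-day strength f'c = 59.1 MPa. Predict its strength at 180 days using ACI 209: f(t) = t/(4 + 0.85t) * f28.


f(180) = 180 / (4 + 0.85 * 180) * 59.1
= 180 / 157.0 * 59.1
= 67.76 MPa

67.76


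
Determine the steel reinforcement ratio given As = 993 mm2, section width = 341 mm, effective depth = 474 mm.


rho = As / (b * d)
= 993 / (341 * 474)
= 0.0061

0.0061


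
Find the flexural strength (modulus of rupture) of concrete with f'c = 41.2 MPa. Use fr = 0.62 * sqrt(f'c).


fr = 0.62 * sqrt(41.2)
= 3.98 MPa

3.98


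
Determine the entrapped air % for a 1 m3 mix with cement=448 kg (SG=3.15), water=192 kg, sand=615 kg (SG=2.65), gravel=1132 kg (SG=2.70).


Vol cement = 448 / (3.15 * 1000) = 0.142222 m3
Vol water = 192 / 1000 = 0.192 m3
Vol sand = 615 / (2.65 * 1000) = 0.232075 m3
Vol gravel = 1132 / (2.70 * 1000) = 0.419259 m3
Total solid + water volume = 0.985557 m3
Air = (1 - 0.985557) * 100 = 1.44%

1.44


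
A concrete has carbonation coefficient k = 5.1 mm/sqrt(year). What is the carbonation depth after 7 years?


depth = k * sqrt(t)
= 5.1 * sqrt(7)
= 13.49 mm

13.49


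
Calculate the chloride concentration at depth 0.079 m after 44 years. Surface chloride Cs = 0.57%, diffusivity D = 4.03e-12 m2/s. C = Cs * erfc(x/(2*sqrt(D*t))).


t_seconds = 44 * 365.25 * 24 * 3600 = 1388534400.0 s
arg = 0.079 / (2 * sqrt(4.03e-12 * 1388534400.0))
= 0.528
erfc(0.528) = 0.4552
C = 0.57 * 0.4552 = 0.2595%

0.2595


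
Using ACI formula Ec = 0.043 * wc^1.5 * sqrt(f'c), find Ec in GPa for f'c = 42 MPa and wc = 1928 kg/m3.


Ec = 0.043 * 1928^1.5 * sqrt(42) / 1000
= 23.59 GPa

23.59


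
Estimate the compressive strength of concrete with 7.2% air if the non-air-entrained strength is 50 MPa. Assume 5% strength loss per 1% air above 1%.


Strength loss = (7.2 - 1) * 5 = 31.0%
f'c = 50 * (1 - 31.0/100)
= 34.5 MPa

34.5


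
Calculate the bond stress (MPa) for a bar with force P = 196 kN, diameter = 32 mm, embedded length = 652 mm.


u = P / (pi * db * ld)
= 196 * 1000 / (pi * 32 * 652)
= 2.99 MPa

2.99


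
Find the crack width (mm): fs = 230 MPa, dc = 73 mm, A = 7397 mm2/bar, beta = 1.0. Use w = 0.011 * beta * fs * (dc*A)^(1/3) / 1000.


w = 0.011 * beta * fs * (dc * A)^(1/3) / 1000
= 0.011 * 1.0 * 230 * (73 * 7397)^(1/3) / 1000
= 0.206 mm

0.206
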